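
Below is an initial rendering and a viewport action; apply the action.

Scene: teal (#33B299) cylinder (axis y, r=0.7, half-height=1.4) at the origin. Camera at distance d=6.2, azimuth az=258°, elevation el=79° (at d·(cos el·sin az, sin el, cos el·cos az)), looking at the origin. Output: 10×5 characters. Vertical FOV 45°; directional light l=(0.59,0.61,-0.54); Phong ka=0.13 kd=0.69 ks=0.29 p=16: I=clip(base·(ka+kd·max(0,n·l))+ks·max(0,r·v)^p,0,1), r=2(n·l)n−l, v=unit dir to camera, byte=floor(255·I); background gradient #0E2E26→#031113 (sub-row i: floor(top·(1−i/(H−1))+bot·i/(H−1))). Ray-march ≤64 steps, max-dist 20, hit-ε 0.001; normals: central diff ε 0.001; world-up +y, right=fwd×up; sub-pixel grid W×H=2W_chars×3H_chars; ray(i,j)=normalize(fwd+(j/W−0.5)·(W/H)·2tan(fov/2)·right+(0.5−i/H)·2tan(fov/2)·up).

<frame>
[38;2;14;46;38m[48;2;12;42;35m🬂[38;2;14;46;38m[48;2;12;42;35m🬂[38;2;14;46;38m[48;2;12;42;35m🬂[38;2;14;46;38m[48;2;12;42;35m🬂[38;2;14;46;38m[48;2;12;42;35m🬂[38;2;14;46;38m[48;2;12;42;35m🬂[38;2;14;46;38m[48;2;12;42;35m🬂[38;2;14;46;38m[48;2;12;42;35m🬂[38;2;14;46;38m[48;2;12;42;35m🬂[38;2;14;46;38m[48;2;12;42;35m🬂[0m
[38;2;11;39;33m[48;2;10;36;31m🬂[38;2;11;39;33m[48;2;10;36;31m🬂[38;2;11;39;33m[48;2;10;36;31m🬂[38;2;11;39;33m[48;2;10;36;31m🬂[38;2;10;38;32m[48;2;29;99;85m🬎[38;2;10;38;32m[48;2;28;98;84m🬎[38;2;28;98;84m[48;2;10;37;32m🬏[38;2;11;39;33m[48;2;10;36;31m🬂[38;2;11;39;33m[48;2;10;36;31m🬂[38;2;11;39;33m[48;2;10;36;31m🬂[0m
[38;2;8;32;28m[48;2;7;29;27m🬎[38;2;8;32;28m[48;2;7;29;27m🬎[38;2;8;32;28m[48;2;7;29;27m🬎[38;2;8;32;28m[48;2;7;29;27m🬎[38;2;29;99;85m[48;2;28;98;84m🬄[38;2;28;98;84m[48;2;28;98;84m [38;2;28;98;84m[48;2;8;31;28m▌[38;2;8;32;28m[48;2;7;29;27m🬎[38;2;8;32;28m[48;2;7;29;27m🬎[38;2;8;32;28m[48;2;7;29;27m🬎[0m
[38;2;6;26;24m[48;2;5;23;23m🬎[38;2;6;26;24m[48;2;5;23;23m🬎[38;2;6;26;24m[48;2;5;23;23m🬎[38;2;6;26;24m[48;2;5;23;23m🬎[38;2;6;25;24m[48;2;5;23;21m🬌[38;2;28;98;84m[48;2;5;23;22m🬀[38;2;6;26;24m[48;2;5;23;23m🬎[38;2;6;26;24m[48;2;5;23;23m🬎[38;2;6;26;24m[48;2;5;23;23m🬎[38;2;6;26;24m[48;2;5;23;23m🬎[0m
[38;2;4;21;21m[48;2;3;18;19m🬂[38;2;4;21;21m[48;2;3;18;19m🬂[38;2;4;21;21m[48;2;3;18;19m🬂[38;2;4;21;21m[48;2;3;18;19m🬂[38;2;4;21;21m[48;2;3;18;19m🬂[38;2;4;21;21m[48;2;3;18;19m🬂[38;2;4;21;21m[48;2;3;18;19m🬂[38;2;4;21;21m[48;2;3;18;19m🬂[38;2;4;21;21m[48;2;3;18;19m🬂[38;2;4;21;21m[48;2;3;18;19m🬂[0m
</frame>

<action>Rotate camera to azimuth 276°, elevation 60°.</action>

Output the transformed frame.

<frame>
[38;2;14;46;38m[48;2;12;42;35m🬂[38;2;14;46;38m[48;2;12;42;35m🬂[38;2;14;46;38m[48;2;12;42;35m🬂[38;2;14;46;38m[48;2;12;42;35m🬂[38;2;14;46;38m[48;2;12;42;35m🬂[38;2;14;46;38m[48;2;12;42;35m🬂[38;2;14;46;38m[48;2;12;42;35m🬂[38;2;14;46;38m[48;2;12;42;35m🬂[38;2;14;46;38m[48;2;12;42;35m🬂[38;2;14;46;38m[48;2;12;42;35m🬂[0m
[38;2;11;39;33m[48;2;10;36;31m🬂[38;2;11;39;33m[48;2;10;36;31m🬂[38;2;11;39;33m[48;2;10;36;31m🬂[38;2;11;39;33m[48;2;10;36;31m🬂[38;2;11;39;33m[48;2;45;115;101m🬂[38;2;11;39;33m[48;2;35;105;91m🬂[38;2;31;101;87m[48;2;10;37;32m🬓[38;2;11;39;33m[48;2;10;36;31m🬂[38;2;11;39;33m[48;2;10;36;31m🬂[38;2;11;39;33m[48;2;10;36;31m🬂[0m
[38;2;8;32;28m[48;2;7;29;27m🬎[38;2;8;32;28m[48;2;7;29;27m🬎[38;2;8;32;28m[48;2;7;29;27m🬎[38;2;8;32;28m[48;2;7;29;27m🬎[38;2;42;112;99m[48;2;6;24;21m🬂[38;2;33;103;89m[48;2;6;23;19m🬆[38;2;30;100;86m[48;2;7;29;26m🬀[38;2;8;32;28m[48;2;7;29;27m🬎[38;2;8;32;28m[48;2;7;29;27m🬎[38;2;8;32;28m[48;2;7;29;27m🬎[0m
[38;2;6;26;24m[48;2;5;23;23m🬎[38;2;6;26;24m[48;2;5;23;23m🬎[38;2;6;26;24m[48;2;5;23;23m🬎[38;2;6;26;24m[48;2;5;23;23m🬎[38;2;6;26;24m[48;2;5;23;21m🬄[38;2;6;23;19m[48;2;5;23;23m🬎[38;2;6;26;24m[48;2;5;23;23m🬎[38;2;6;26;24m[48;2;5;23;23m🬎[38;2;6;26;24m[48;2;5;23;23m🬎[38;2;6;26;24m[48;2;5;23;23m🬎[0m
[38;2;4;21;21m[48;2;3;18;19m🬂[38;2;4;21;21m[48;2;3;18;19m🬂[38;2;4;21;21m[48;2;3;18;19m🬂[38;2;4;21;21m[48;2;3;18;19m🬂[38;2;4;21;21m[48;2;3;18;19m🬂[38;2;4;21;21m[48;2;3;18;19m🬂[38;2;4;21;21m[48;2;3;18;19m🬂[38;2;4;21;21m[48;2;3;18;19m🬂[38;2;4;21;21m[48;2;3;18;19m🬂[38;2;4;21;21m[48;2;3;18;19m🬂[0m
</frame>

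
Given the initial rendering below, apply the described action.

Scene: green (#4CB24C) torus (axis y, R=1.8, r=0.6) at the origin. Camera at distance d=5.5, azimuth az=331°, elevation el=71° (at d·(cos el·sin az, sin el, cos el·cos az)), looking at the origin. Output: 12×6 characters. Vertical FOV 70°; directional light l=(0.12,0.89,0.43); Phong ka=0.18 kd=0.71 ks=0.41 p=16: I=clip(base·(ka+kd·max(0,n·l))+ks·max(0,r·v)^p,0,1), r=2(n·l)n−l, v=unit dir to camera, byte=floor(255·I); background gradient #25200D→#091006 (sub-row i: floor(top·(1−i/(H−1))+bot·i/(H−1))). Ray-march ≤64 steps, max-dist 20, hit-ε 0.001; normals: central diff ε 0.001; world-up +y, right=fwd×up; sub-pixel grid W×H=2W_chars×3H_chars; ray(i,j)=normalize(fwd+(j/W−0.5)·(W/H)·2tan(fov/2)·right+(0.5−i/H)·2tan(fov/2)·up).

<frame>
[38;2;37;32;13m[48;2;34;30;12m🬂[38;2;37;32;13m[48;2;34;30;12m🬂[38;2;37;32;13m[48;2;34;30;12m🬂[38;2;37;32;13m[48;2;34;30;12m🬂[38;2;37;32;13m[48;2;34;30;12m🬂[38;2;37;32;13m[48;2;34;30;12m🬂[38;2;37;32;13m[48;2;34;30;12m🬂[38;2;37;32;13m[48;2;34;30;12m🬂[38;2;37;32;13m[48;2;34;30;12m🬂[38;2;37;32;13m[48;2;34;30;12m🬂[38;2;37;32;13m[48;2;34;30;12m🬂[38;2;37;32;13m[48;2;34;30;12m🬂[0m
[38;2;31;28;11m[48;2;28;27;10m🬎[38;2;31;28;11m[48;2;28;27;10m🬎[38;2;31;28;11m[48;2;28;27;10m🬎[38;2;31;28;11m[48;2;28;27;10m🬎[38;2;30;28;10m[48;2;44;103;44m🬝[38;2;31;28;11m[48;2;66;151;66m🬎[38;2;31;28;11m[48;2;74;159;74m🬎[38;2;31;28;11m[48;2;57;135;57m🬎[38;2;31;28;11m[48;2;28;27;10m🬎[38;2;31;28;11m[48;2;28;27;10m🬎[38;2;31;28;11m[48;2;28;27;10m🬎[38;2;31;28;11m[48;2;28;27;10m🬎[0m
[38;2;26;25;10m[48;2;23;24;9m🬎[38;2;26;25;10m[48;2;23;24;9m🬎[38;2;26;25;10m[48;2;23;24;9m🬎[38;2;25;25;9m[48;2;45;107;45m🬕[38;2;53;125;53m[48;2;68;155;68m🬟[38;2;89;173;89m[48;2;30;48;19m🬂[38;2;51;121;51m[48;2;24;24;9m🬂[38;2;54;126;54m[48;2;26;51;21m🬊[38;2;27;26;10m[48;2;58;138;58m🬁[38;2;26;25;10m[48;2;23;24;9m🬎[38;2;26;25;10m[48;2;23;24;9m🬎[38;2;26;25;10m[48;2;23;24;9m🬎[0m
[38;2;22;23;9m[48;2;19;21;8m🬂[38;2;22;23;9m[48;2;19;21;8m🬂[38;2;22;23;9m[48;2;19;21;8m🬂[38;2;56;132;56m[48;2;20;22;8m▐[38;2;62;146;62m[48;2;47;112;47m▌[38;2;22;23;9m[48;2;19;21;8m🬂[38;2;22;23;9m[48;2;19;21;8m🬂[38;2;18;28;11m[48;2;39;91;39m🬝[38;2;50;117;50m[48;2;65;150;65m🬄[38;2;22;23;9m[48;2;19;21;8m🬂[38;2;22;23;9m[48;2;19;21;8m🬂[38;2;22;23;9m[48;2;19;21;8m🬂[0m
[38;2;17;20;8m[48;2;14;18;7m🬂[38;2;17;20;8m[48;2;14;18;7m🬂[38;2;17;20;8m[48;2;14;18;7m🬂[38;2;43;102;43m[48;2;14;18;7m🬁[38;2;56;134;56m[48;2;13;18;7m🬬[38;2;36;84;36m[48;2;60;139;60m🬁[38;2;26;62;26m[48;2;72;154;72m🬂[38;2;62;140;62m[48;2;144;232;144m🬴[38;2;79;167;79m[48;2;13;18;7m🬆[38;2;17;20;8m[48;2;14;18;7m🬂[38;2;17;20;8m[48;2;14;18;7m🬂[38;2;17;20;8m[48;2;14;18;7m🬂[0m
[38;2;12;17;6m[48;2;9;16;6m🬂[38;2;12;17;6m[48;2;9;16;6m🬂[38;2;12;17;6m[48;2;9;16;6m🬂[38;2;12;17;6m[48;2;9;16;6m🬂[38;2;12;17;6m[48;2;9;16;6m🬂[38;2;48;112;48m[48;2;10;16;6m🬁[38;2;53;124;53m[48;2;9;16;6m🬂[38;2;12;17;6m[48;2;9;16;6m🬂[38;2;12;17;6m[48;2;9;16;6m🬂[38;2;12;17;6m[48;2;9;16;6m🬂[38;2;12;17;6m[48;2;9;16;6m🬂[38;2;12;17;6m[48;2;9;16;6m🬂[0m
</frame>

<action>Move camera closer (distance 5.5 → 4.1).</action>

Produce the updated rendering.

<frame>
[38;2;37;32;13m[48;2;34;30;12m🬂[38;2;37;32;13m[48;2;34;30;12m🬂[38;2;37;32;13m[48;2;34;30;12m🬂[38;2;37;32;13m[48;2;34;30;12m🬂[38;2;37;32;13m[48;2;34;30;12m🬂[38;2;37;32;13m[48;2;34;30;12m🬂[38;2;37;32;13m[48;2;34;30;12m🬂[38;2;37;32;13m[48;2;34;30;12m🬂[38;2;37;32;13m[48;2;34;30;12m🬂[38;2;37;32;13m[48;2;34;30;12m🬂[38;2;37;32;13m[48;2;34;30;12m🬂[38;2;37;32;13m[48;2;34;30;12m🬂[0m
[38;2;31;28;11m[48;2;28;27;10m🬎[38;2;31;28;11m[48;2;28;27;10m🬎[38;2;31;28;11m[48;2;28;27;10m🬎[38;2;30;28;10m[48;2;59;139;59m🬝[38;2;46;84;35m[48;2;107;197;107m🬎[38;2;65;146;65m[48;2;126;214;126m🬴[38;2;93;177;93m[48;2;55;131;55m🬋[38;2;32;29;11m[48;2;58;135;58m🬁[38;2;31;28;11m[48;2;60;141;60m🬊[38;2;31;28;11m[48;2;28;27;10m🬎[38;2;31;28;11m[48;2;28;27;10m🬎[38;2;31;28;11m[48;2;28;27;10m🬎[0m
[38;2;26;25;10m[48;2;23;24;9m🬎[38;2;26;25;10m[48;2;23;24;9m🬎[38;2;25;25;9m[48;2;50;119;50m🬕[38;2;60;142;60m[48;2;68;156;68m🬣[38;2;64;145;64m[48;2;32;61;25m🬕[38;2;47;111;47m[48;2;24;32;13m🬀[38;2;15;37;15m[48;2;24;24;9m🬂[38;2;34;81;34m[48;2;21;26;10m🬂[38;2;50;118;50m[48;2;28;66;28m🬨[38;2;27;26;10m[48;2;61;143;61m🬁[38;2;26;25;10m[48;2;23;24;9m🬎[38;2;26;25;10m[48;2;23;24;9m🬎[0m
[38;2;22;23;9m[48;2;19;21;8m🬂[38;2;22;23;9m[48;2;19;21;8m🬂[38;2;57;136;57m[48;2;20;22;8m▐[38;2;63;148;63m[48;2;58;137;58m▌[38;2;42;99;42m[48;2;20;22;8m▌[38;2;22;23;9m[48;2;19;21;8m🬂[38;2;22;23;9m[48;2;19;21;8m🬂[38;2;22;23;9m[48;2;19;21;8m🬂[38;2;15;38;15m[48;2;39;94;39m▌[38;2;56;132;56m[48;2;65;152;65m▌[38;2;22;23;9m[48;2;19;21;8m🬂[38;2;22;23;9m[48;2;19;21;8m🬂[0m
[38;2;17;20;8m[48;2;14;18;7m🬂[38;2;17;20;8m[48;2;14;18;7m🬂[38;2;52;123;52m[48;2;14;18;7m🬉[38;2;60;142;60m[48;2;56;133;56m🬬[38;2;34;79;34m[48;2;55;129;55m🬁[38;2;18;30;12m[48;2;45;106;45m🬊[38;2;15;27;11m[48;2;44;103;44m🬎[38;2;19;38;16m[48;2;46;109;46m🬆[38;2;56;125;56m[48;2;131;218;131m🬝[38;2;74;162;74m[48;2;13;18;7m🬝[38;2;17;20;8m[48;2;14;18;7m🬂[38;2;17;20;8m[48;2;14;18;7m🬂[0m
[38;2;12;17;6m[48;2;9;16;6m🬂[38;2;12;17;6m[48;2;9;16;6m🬂[38;2;12;17;6m[48;2;9;16;6m🬂[38;2;50;117;50m[48;2;9;16;6m🬊[38;2;60;140;60m[48;2;9;16;6m🬬[38;2;80;166;80m[48;2;62;144;62m🬇[38;2;61;143;61m[48;2;109;195;109m🬰[38;2;122;208;122m[48;2;68;153;68m🬅[38;2;82;170;82m[48;2;9;16;6m🬎[38;2;63;147;63m[48;2;10;16;6m🬀[38;2;12;17;6m[48;2;9;16;6m🬂[38;2;12;17;6m[48;2;9;16;6m🬂[0m
</frame>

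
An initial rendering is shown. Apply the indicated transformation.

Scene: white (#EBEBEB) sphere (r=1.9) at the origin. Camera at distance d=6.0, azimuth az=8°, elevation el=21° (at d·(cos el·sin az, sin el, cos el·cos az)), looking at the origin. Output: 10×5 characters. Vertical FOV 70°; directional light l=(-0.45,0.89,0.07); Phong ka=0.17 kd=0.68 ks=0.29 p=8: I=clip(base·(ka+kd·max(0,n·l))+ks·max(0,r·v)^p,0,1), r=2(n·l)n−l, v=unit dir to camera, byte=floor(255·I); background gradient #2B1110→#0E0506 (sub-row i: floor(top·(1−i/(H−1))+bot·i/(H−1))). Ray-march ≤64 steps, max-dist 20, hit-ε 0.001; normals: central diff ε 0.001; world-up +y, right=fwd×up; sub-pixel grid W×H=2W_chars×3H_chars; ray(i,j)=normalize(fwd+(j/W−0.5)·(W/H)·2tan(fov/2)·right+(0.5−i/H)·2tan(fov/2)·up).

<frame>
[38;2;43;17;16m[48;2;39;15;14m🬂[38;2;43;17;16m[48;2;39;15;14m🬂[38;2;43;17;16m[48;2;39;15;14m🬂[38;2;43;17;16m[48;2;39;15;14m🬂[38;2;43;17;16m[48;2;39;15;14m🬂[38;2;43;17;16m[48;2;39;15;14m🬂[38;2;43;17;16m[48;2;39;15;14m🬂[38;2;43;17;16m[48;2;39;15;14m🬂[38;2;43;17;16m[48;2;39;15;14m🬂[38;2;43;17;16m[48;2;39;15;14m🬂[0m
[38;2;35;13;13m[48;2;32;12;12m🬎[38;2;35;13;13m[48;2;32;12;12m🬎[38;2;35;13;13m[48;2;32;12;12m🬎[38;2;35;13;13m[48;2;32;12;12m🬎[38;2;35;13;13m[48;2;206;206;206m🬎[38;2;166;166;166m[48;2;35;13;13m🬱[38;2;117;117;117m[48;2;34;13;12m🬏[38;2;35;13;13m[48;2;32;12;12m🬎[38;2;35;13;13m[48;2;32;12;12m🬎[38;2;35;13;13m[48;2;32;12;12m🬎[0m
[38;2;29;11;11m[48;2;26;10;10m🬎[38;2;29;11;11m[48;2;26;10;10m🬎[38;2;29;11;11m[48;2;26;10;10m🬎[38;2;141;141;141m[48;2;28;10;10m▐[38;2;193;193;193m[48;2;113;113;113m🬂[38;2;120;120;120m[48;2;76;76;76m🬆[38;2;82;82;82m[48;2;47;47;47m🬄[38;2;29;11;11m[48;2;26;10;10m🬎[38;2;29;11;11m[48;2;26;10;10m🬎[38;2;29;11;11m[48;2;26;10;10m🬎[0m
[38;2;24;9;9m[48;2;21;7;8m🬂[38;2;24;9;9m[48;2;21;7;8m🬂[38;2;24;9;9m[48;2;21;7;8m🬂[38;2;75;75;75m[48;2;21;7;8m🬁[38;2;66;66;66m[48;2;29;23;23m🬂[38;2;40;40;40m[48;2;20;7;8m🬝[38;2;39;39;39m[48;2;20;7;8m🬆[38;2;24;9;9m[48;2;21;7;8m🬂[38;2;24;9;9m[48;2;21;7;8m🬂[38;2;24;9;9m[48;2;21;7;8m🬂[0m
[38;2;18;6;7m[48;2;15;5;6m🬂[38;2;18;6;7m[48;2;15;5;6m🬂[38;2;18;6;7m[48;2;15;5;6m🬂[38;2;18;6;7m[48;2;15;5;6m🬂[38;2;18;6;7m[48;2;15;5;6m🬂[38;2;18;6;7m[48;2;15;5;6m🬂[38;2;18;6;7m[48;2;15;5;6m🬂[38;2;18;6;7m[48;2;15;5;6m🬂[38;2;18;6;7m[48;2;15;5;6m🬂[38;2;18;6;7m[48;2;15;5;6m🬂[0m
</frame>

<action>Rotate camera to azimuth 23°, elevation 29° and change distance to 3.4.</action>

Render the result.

<frame>
[38;2;43;17;16m[48;2;39;15;14m🬂[38;2;43;17;16m[48;2;39;15;14m🬂[38;2;43;17;16m[48;2;39;15;14m🬂[38;2;42;16;15m[48;2;188;188;188m🬆[38;2;43;17;16m[48;2;189;189;189m🬂[38;2;43;17;16m[48;2;162;162;162m🬂[38;2;43;17;16m[48;2;140;140;140m🬂[38;2;123;123;123m[48;2;40;16;15m🬏[38;2;43;17;16m[48;2;39;15;14m🬂[38;2;43;17;16m[48;2;39;15;14m🬂[0m
[38;2;35;13;13m[48;2;32;12;12m🬎[38;2;35;13;13m[48;2;32;12;12m🬎[38;2;36;14;13m[48;2;164;164;164m🬀[38;2;205;205;205m[48;2;174;174;174m🬊[38;2;206;206;206m[48;2;156;156;156m🬆[38;2;152;152;152m[48;2;122;122;122m🬆[38;2;121;121;121m[48;2;105;105;105m🬆[38;2;106;106;106m[48;2;90;90;90m🬆[38;2;78;78;78m[48;2;34;13;12m🬓[38;2;35;13;13m[48;2;32;12;12m🬎[0m
[38;2;29;11;11m[48;2;26;10;10m🬎[38;2;134;134;134m[48;2;28;10;10m▐[38;2;136;136;136m[48;2;117;117;117m🬆[38;2;136;136;136m[48;2;111;111;111m🬂[38;2;121;121;121m[48;2;100;100;100m🬂[38;2;103;103;103m[48;2;87;87;87m🬆[38;2;91;91;91m[48;2;75;75;75m🬆[38;2;77;77;77m[48;2;60;60;60m🬆[38;2;58;58;58m[48;2;40;40;40m🬄[38;2;29;11;11m[48;2;26;10;10m🬎[0m
[38;2;24;9;9m[48;2;21;7;8m🬂[38;2;105;105;105m[48;2;21;7;8m🬁[38;2;98;98;98m[48;2;78;78;78m🬆[38;2;91;91;91m[48;2;74;74;74m🬆[38;2;82;82;82m[48;2;65;65;65m🬆[38;2;72;72;72m[48;2;55;55;55m🬆[38;2;60;60;60m[48;2;43;43;43m🬆[38;2;52;52;52m[48;2;39;39;39m🬀[38;2;39;39;39m[48;2;21;7;8m🬕[38;2;24;9;9m[48;2;21;7;8m🬂[0m
[38;2;18;6;7m[48;2;15;5;6m🬂[38;2;18;6;7m[48;2;15;5;6m🬂[38;2;57;57;57m[48;2;15;5;6m🬁[38;2;45;45;45m[48;2;14;5;6m🬬[38;2;49;49;49m[48;2;39;39;39m🬂[38;2;41;41;41m[48;2;39;39;39m🬀[38;2;39;39;39m[48;2;39;39;39m [38;2;39;39;39m[48;2;14;5;6m🬆[38;2;18;6;7m[48;2;15;5;6m🬂[38;2;18;6;7m[48;2;15;5;6m🬂[0m
</frame>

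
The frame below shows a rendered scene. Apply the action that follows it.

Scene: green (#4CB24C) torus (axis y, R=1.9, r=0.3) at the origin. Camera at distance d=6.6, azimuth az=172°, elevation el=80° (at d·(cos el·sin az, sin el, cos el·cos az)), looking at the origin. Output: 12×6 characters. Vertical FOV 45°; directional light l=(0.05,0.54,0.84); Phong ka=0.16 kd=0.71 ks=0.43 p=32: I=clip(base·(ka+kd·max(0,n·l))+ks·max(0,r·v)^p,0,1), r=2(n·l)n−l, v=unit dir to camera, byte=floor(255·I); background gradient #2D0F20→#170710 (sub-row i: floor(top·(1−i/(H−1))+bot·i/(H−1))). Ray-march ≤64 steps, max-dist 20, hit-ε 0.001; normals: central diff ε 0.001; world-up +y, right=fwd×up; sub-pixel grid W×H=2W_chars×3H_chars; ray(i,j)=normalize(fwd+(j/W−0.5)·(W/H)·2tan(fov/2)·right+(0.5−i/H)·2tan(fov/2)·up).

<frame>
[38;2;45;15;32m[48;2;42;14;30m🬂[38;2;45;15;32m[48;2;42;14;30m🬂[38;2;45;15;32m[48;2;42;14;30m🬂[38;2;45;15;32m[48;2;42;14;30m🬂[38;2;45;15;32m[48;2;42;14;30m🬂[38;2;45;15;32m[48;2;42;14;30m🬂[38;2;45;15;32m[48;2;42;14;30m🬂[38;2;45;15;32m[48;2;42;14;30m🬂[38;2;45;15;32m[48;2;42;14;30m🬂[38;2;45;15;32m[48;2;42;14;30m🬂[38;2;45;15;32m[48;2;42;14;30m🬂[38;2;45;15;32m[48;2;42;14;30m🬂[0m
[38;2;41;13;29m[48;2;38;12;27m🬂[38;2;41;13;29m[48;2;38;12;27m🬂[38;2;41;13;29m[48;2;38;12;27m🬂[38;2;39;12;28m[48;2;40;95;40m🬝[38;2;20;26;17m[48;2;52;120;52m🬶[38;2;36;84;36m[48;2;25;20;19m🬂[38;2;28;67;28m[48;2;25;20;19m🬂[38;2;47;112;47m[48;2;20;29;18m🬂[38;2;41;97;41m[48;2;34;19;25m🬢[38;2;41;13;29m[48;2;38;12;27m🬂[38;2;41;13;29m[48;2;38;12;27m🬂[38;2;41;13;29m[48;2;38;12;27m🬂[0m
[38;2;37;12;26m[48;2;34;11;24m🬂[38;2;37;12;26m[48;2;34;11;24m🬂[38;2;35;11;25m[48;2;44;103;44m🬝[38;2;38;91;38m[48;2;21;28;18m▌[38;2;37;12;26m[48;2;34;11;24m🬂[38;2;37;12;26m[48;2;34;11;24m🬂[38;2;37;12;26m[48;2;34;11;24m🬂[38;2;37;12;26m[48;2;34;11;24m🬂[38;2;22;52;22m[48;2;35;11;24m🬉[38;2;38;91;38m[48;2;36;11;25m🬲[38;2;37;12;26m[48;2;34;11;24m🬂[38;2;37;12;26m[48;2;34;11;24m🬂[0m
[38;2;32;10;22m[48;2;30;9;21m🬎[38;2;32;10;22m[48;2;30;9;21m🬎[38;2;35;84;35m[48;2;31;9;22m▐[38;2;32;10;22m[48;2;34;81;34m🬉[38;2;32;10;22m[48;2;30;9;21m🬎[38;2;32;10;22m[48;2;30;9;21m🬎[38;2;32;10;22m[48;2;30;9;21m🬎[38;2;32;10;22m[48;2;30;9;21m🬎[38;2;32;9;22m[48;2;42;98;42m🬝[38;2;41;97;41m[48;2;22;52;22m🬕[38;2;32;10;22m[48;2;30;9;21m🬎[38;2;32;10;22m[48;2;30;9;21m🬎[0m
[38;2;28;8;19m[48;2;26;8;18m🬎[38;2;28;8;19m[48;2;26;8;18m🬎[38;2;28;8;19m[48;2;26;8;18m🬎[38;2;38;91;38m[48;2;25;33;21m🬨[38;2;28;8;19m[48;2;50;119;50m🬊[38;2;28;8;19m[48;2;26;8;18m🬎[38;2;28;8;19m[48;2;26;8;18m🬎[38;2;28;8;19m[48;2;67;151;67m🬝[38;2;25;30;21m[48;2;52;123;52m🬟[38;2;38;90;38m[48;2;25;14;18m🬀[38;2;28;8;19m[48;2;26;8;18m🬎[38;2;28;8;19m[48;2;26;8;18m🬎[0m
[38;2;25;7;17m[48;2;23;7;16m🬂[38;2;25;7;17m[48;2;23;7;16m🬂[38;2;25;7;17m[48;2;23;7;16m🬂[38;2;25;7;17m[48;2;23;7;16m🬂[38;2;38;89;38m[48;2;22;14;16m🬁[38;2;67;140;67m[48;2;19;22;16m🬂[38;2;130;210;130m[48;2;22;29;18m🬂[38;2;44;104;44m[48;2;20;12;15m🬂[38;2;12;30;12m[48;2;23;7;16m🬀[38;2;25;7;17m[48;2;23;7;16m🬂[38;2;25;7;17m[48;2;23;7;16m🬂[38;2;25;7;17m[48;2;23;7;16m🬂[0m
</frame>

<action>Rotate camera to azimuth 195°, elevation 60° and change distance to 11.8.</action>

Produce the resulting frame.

<frame>
[38;2;45;15;32m[48;2;42;14;30m🬂[38;2;45;15;32m[48;2;42;14;30m🬂[38;2;45;15;32m[48;2;42;14;30m🬂[38;2;45;15;32m[48;2;42;14;30m🬂[38;2;45;15;32m[48;2;42;14;30m🬂[38;2;45;15;32m[48;2;42;14;30m🬂[38;2;45;15;32m[48;2;42;14;30m🬂[38;2;45;15;32m[48;2;42;14;30m🬂[38;2;45;15;32m[48;2;42;14;30m🬂[38;2;45;15;32m[48;2;42;14;30m🬂[38;2;45;15;32m[48;2;42;14;30m🬂[38;2;45;15;32m[48;2;42;14;30m🬂[0m
[38;2;41;13;29m[48;2;38;12;27m🬂[38;2;41;13;29m[48;2;38;12;27m🬂[38;2;41;13;29m[48;2;38;12;27m🬂[38;2;41;13;29m[48;2;38;12;27m🬂[38;2;41;13;29m[48;2;38;12;27m🬂[38;2;41;13;29m[48;2;38;12;27m🬂[38;2;41;13;29m[48;2;38;12;27m🬂[38;2;41;13;29m[48;2;38;12;27m🬂[38;2;41;13;29m[48;2;38;12;27m🬂[38;2;41;13;29m[48;2;38;12;27m🬂[38;2;41;13;29m[48;2;38;12;27m🬂[38;2;41;13;29m[48;2;38;12;27m🬂[0m
[38;2;37;12;26m[48;2;34;11;24m🬂[38;2;37;12;26m[48;2;34;11;24m🬂[38;2;37;12;26m[48;2;34;11;24m🬂[38;2;37;12;26m[48;2;34;11;24m🬂[38;2;38;90;38m[48;2;35;11;25m🬦[38;2;49;104;49m[48;2;30;14;22m🬁[38;2;55;110;55m[48;2;33;22;25m🬁[38;2;54;124;54m[48;2;28;22;21m🬇[38;2;37;12;26m[48;2;34;11;24m🬂[38;2;37;12;26m[48;2;34;11;24m🬂[38;2;37;12;26m[48;2;34;11;24m🬂[38;2;37;12;26m[48;2;34;11;24m🬂[0m
[38;2;32;10;22m[48;2;30;9;21m🬎[38;2;32;10;22m[48;2;30;9;21m🬎[38;2;32;10;22m[48;2;30;9;21m🬎[38;2;32;10;22m[48;2;30;9;21m🬎[38;2;41;97;41m[48;2;27;33;22m🬉[38;2;32;10;22m[48;2;30;9;21m🬎[38;2;32;10;22m[48;2;30;9;21m🬎[38;2;36;85;36m[48;2;27;15;20m🬦[38;2;35;83;35m[48;2;31;9;21m🬀[38;2;32;10;22m[48;2;30;9;21m🬎[38;2;32;10;22m[48;2;30;9;21m🬎[38;2;32;10;22m[48;2;30;9;21m🬎[0m
[38;2;28;8;19m[48;2;26;8;18m🬎[38;2;28;8;19m[48;2;26;8;18m🬎[38;2;28;8;19m[48;2;26;8;18m🬎[38;2;28;8;19m[48;2;26;8;18m🬎[38;2;28;8;19m[48;2;26;8;18m🬎[38;2;37;86;37m[48;2;24;12;17m🬁[38;2;45;102;45m[48;2;27;8;18m🬂[38;2;13;31;13m[48;2;27;8;18m🬀[38;2;28;8;19m[48;2;26;8;18m🬎[38;2;28;8;19m[48;2;26;8;18m🬎[38;2;28;8;19m[48;2;26;8;18m🬎[38;2;28;8;19m[48;2;26;8;18m🬎[0m
[38;2;25;7;17m[48;2;23;7;16m🬂[38;2;25;7;17m[48;2;23;7;16m🬂[38;2;25;7;17m[48;2;23;7;16m🬂[38;2;25;7;17m[48;2;23;7;16m🬂[38;2;25;7;17m[48;2;23;7;16m🬂[38;2;25;7;17m[48;2;23;7;16m🬂[38;2;25;7;17m[48;2;23;7;16m🬂[38;2;25;7;17m[48;2;23;7;16m🬂[38;2;25;7;17m[48;2;23;7;16m🬂[38;2;25;7;17m[48;2;23;7;16m🬂[38;2;25;7;17m[48;2;23;7;16m🬂[38;2;25;7;17m[48;2;23;7;16m🬂[0m
</frame>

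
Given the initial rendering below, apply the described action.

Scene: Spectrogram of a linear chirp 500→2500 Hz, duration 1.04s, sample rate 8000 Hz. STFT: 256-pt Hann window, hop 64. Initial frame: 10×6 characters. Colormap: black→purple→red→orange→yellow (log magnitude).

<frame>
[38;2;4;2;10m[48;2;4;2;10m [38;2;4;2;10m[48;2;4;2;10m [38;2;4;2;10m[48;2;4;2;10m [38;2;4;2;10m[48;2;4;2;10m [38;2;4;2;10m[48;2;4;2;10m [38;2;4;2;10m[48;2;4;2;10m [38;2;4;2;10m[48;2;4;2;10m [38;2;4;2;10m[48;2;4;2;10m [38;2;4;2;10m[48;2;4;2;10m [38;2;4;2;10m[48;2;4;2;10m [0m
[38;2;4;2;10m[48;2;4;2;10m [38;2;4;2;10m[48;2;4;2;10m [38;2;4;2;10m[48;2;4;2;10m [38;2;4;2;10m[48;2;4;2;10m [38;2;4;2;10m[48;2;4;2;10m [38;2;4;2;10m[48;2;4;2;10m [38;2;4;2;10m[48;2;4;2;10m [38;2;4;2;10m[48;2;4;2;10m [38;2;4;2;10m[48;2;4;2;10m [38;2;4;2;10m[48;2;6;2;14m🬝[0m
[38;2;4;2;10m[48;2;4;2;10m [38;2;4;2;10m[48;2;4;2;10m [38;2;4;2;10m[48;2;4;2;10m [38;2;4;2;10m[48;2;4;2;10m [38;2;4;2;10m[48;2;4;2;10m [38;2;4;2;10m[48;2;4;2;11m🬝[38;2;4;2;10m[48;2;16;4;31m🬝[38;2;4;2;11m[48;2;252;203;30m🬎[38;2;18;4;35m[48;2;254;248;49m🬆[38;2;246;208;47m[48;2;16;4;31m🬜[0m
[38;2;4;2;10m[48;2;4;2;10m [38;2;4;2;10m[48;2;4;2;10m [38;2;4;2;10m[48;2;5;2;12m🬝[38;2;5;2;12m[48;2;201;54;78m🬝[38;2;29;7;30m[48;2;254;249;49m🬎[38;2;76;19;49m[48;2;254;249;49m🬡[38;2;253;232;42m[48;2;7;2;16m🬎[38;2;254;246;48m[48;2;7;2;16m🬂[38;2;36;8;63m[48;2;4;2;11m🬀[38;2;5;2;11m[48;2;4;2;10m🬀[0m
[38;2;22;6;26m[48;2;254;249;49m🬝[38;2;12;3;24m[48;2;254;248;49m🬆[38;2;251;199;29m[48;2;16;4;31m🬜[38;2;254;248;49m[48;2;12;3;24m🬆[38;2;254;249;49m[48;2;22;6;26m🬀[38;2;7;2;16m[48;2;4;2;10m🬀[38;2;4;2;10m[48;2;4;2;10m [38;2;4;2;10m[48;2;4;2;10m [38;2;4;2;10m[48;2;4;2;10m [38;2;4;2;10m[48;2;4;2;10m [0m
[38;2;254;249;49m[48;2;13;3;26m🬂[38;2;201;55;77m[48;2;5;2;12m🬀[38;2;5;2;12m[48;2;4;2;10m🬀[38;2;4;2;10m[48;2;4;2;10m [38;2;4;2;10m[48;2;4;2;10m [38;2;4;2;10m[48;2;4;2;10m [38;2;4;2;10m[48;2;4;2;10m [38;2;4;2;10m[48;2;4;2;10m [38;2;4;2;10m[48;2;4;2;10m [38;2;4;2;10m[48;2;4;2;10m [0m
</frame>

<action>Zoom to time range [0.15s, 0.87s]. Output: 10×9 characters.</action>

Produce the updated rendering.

<frame>
[38;2;4;2;10m[48;2;4;2;10m [38;2;4;2;10m[48;2;4;2;10m [38;2;4;2;10m[48;2;4;2;10m [38;2;4;2;10m[48;2;4;2;10m [38;2;4;2;10m[48;2;4;2;10m [38;2;4;2;10m[48;2;4;2;10m [38;2;4;2;10m[48;2;4;2;10m [38;2;4;2;10m[48;2;4;2;10m [38;2;4;2;10m[48;2;4;2;10m [38;2;4;2;10m[48;2;4;2;10m [0m
[38;2;4;2;10m[48;2;4;2;10m [38;2;4;2;10m[48;2;4;2;10m [38;2;4;2;10m[48;2;4;2;10m [38;2;4;2;10m[48;2;4;2;10m [38;2;4;2;10m[48;2;4;2;10m [38;2;4;2;10m[48;2;4;2;10m [38;2;4;2;10m[48;2;4;2;10m [38;2;4;2;10m[48;2;4;2;10m [38;2;4;2;10m[48;2;4;2;10m [38;2;4;2;10m[48;2;4;2;10m [0m
[38;2;4;2;10m[48;2;4;2;10m [38;2;4;2;10m[48;2;4;2;10m [38;2;4;2;10m[48;2;4;2;10m [38;2;4;2;10m[48;2;4;2;10m [38;2;4;2;10m[48;2;4;2;10m [38;2;4;2;10m[48;2;4;2;10m [38;2;4;2;10m[48;2;4;2;10m [38;2;4;2;10m[48;2;4;2;10m [38;2;4;2;10m[48;2;4;2;10m [38;2;4;2;10m[48;2;4;2;10m [0m
[38;2;4;2;10m[48;2;4;2;10m [38;2;4;2;10m[48;2;4;2;10m [38;2;4;2;10m[48;2;4;2;10m [38;2;4;2;10m[48;2;4;2;10m [38;2;4;2;10m[48;2;4;2;10m [38;2;4;2;10m[48;2;4;2;10m [38;2;4;2;10m[48;2;4;2;10m [38;2;4;2;10m[48;2;4;2;10m [38;2;4;2;10m[48;2;5;2;12m🬝[38;2;4;2;11m[48;2;17;4;32m🬝[0m
[38;2;4;2;10m[48;2;4;2;10m [38;2;4;2;10m[48;2;4;2;10m [38;2;4;2;10m[48;2;4;2;10m [38;2;4;2;10m[48;2;4;2;10m [38;2;4;2;10m[48;2;4;2;11m🬝[38;2;4;2;10m[48;2;7;2;15m🬝[38;2;6;2;15m[48;2;212;77;62m🬝[38;2;17;4;32m[48;2;254;247;48m🬎[38;2;22;5;40m[48;2;253;227;40m🬂[38;2;250;220;42m[48;2;23;5;42m🬎[0m
[38;2;4;2;10m[48;2;4;2;10m [38;2;4;2;10m[48;2;5;2;11m🬝[38;2;4;2;11m[48;2;10;3;21m🬝[38;2;24;6;28m[48;2;254;233;43m🬝[38;2;13;3;26m[48;2;253;225;39m🬆[38;2;100;25;65m[48;2;254;246;48m🬡[38;2;253;223;39m[48;2;12;3;23m🬎[38;2;234;163;53m[48;2;10;3;20m🬂[38;2;25;6;46m[48;2;5;2;11m🬀[38;2;5;2;12m[48;2;4;2;10m🬀[0m
[38;2;8;2;17m[48;2;251;198;30m🬎[38;2;49;12;44m[48;2;254;248;49m🬆[38;2;247;212;47m[48;2;112;28;66m🬜[38;2;246;204;45m[48;2;10;3;21m🬆[38;2;252;197;28m[48;2;12;3;24m🬀[38;2;10;3;21m[48;2;4;2;10m🬀[38;2;5;2;11m[48;2;4;2;10m🬀[38;2;4;2;10m[48;2;4;2;10m [38;2;4;2;10m[48;2;4;2;10m [38;2;4;2;10m[48;2;4;2;10m [0m
[38;2;254;247;49m[48;2;13;3;26m🬂[38;2;160;41;82m[48;2;7;2;14m🬀[38;2;7;2;16m[48;2;4;2;10m🬀[38;2;4;2;11m[48;2;4;2;10m🬀[38;2;4;2;10m[48;2;4;2;10m [38;2;4;2;10m[48;2;4;2;10m [38;2;4;2;10m[48;2;4;2;10m [38;2;4;2;10m[48;2;4;2;10m [38;2;4;2;10m[48;2;4;2;10m [38;2;4;2;10m[48;2;4;2;10m [0m
[38;2;4;2;10m[48;2;4;2;10m [38;2;4;2;10m[48;2;4;2;10m [38;2;4;2;10m[48;2;4;2;10m [38;2;4;2;10m[48;2;4;2;10m [38;2;4;2;10m[48;2;4;2;10m [38;2;4;2;10m[48;2;4;2;10m [38;2;4;2;10m[48;2;4;2;10m [38;2;4;2;10m[48;2;4;2;10m [38;2;4;2;10m[48;2;4;2;10m [38;2;4;2;10m[48;2;4;2;10m [0m
</frame>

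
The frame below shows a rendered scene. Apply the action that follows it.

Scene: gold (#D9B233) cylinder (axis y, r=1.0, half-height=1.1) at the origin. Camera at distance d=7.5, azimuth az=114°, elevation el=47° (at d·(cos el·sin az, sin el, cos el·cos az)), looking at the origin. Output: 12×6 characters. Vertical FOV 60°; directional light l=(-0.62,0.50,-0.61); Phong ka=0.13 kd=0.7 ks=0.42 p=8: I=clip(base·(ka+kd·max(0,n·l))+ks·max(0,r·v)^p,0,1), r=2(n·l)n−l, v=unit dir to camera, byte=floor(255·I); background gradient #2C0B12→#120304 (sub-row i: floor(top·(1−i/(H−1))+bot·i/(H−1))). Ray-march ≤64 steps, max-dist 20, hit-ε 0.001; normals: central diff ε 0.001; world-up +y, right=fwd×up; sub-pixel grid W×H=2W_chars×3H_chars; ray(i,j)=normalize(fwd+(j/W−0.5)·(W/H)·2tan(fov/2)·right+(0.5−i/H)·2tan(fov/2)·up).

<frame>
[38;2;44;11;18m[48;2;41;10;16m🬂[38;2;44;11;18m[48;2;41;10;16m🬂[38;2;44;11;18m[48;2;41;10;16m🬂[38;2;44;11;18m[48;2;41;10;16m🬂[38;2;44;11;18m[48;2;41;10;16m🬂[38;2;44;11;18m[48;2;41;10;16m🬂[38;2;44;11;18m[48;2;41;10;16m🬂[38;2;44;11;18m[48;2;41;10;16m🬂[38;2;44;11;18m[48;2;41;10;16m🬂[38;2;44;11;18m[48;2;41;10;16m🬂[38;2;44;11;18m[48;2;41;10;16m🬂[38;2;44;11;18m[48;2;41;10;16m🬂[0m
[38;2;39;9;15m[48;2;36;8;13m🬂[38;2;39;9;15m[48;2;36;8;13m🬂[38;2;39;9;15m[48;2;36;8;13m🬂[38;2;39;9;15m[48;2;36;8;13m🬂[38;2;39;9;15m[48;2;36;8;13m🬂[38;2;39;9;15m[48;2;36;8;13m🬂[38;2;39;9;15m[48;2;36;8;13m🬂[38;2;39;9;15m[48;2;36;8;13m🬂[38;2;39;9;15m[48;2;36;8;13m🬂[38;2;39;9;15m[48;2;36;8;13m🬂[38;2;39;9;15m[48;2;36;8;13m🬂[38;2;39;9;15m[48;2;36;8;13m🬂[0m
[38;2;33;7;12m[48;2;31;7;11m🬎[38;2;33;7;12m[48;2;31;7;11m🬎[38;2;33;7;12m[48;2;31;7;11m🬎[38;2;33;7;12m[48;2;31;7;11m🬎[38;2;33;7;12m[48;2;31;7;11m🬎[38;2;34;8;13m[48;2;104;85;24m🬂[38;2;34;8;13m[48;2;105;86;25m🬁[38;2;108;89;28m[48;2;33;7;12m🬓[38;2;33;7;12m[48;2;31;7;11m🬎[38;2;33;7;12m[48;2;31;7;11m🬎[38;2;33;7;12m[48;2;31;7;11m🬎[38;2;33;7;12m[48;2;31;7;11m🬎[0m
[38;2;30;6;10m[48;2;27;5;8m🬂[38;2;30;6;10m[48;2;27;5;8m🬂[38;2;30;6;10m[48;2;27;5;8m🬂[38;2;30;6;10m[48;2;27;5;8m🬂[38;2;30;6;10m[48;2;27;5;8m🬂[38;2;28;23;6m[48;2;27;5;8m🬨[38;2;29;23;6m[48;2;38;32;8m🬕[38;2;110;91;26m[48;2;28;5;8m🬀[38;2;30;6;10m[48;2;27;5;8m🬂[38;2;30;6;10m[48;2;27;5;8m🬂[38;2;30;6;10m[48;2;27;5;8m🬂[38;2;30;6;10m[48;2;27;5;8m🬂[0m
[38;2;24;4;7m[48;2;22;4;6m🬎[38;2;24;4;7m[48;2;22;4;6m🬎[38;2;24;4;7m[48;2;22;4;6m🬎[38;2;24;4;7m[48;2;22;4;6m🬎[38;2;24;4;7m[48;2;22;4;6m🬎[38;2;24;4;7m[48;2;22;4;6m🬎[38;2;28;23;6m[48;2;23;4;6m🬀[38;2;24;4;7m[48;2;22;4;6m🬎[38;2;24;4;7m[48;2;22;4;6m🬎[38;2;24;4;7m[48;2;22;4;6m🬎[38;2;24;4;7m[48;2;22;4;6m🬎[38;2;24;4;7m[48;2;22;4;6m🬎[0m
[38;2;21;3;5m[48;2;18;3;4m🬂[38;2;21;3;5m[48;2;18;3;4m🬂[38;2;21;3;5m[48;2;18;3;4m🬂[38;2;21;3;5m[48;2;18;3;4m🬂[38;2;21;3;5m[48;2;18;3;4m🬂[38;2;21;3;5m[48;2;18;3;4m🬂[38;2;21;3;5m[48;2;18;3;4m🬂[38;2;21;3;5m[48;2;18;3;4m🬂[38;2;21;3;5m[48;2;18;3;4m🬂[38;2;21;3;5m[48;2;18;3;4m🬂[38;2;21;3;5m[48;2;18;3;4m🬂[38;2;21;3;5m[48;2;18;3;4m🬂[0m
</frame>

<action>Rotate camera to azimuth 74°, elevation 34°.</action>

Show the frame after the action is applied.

<frame>
[38;2;44;11;18m[48;2;41;10;16m🬂[38;2;44;11;18m[48;2;41;10;16m🬂[38;2;44;11;18m[48;2;41;10;16m🬂[38;2;44;11;18m[48;2;41;10;16m🬂[38;2;44;11;18m[48;2;41;10;16m🬂[38;2;44;11;18m[48;2;41;10;16m🬂[38;2;44;11;18m[48;2;41;10;16m🬂[38;2;44;11;18m[48;2;41;10;16m🬂[38;2;44;11;18m[48;2;41;10;16m🬂[38;2;44;11;18m[48;2;41;10;16m🬂[38;2;44;11;18m[48;2;41;10;16m🬂[38;2;44;11;18m[48;2;41;10;16m🬂[0m
[38;2;39;9;15m[48;2;36;8;13m🬂[38;2;39;9;15m[48;2;36;8;13m🬂[38;2;39;9;15m[48;2;36;8;13m🬂[38;2;39;9;15m[48;2;36;8;13m🬂[38;2;39;9;15m[48;2;36;8;13m🬂[38;2;39;9;15m[48;2;36;8;13m🬂[38;2;39;9;15m[48;2;36;8;13m🬂[38;2;39;9;15m[48;2;36;8;13m🬂[38;2;39;9;15m[48;2;36;8;13m🬂[38;2;39;9;15m[48;2;36;8;13m🬂[38;2;39;9;15m[48;2;36;8;13m🬂[38;2;39;9;15m[48;2;36;8;13m🬂[0m
[38;2;33;7;12m[48;2;31;7;11m🬎[38;2;33;7;12m[48;2;31;7;11m🬎[38;2;33;7;12m[48;2;31;7;11m🬎[38;2;33;7;12m[48;2;31;7;11m🬎[38;2;33;7;12m[48;2;31;7;11m🬎[38;2;31;15;9m[48;2;137;118;57m🬰[38;2;32;13;10m[48;2;157;138;77m🬡[38;2;176;157;97m[48;2;32;10;11m🬃[38;2;33;7;12m[48;2;31;7;11m🬎[38;2;33;7;12m[48;2;31;7;11m🬎[38;2;33;7;12m[48;2;31;7;11m🬎[38;2;33;7;12m[48;2;31;7;11m🬎[0m
[38;2;30;6;10m[48;2;27;5;8m🬂[38;2;30;6;10m[48;2;27;5;8m🬂[38;2;30;6;10m[48;2;27;5;8m🬂[38;2;30;6;10m[48;2;27;5;8m🬂[38;2;30;6;10m[48;2;27;5;8m🬂[38;2;28;23;6m[48;2;27;5;8m🬬[38;2;28;23;6m[48;2;28;23;6m [38;2;55;45;13m[48;2;28;9;8m🬃[38;2;30;6;10m[48;2;27;5;8m🬂[38;2;30;6;10m[48;2;27;5;8m🬂[38;2;30;6;10m[48;2;27;5;8m🬂[38;2;30;6;10m[48;2;27;5;8m🬂[0m
[38;2;24;4;7m[48;2;22;4;6m🬎[38;2;24;4;7m[48;2;22;4;6m🬎[38;2;24;4;7m[48;2;22;4;6m🬎[38;2;24;4;7m[48;2;22;4;6m🬎[38;2;24;4;7m[48;2;22;4;6m🬎[38;2;24;4;7m[48;2;22;4;6m🬎[38;2;28;23;6m[48;2;23;4;6m🬀[38;2;24;4;7m[48;2;22;4;6m🬎[38;2;24;4;7m[48;2;22;4;6m🬎[38;2;24;4;7m[48;2;22;4;6m🬎[38;2;24;4;7m[48;2;22;4;6m🬎[38;2;24;4;7m[48;2;22;4;6m🬎[0m
[38;2;21;3;5m[48;2;18;3;4m🬂[38;2;21;3;5m[48;2;18;3;4m🬂[38;2;21;3;5m[48;2;18;3;4m🬂[38;2;21;3;5m[48;2;18;3;4m🬂[38;2;21;3;5m[48;2;18;3;4m🬂[38;2;21;3;5m[48;2;18;3;4m🬂[38;2;21;3;5m[48;2;18;3;4m🬂[38;2;21;3;5m[48;2;18;3;4m🬂[38;2;21;3;5m[48;2;18;3;4m🬂[38;2;21;3;5m[48;2;18;3;4m🬂[38;2;21;3;5m[48;2;18;3;4m🬂[38;2;21;3;5m[48;2;18;3;4m🬂[0m
</frame>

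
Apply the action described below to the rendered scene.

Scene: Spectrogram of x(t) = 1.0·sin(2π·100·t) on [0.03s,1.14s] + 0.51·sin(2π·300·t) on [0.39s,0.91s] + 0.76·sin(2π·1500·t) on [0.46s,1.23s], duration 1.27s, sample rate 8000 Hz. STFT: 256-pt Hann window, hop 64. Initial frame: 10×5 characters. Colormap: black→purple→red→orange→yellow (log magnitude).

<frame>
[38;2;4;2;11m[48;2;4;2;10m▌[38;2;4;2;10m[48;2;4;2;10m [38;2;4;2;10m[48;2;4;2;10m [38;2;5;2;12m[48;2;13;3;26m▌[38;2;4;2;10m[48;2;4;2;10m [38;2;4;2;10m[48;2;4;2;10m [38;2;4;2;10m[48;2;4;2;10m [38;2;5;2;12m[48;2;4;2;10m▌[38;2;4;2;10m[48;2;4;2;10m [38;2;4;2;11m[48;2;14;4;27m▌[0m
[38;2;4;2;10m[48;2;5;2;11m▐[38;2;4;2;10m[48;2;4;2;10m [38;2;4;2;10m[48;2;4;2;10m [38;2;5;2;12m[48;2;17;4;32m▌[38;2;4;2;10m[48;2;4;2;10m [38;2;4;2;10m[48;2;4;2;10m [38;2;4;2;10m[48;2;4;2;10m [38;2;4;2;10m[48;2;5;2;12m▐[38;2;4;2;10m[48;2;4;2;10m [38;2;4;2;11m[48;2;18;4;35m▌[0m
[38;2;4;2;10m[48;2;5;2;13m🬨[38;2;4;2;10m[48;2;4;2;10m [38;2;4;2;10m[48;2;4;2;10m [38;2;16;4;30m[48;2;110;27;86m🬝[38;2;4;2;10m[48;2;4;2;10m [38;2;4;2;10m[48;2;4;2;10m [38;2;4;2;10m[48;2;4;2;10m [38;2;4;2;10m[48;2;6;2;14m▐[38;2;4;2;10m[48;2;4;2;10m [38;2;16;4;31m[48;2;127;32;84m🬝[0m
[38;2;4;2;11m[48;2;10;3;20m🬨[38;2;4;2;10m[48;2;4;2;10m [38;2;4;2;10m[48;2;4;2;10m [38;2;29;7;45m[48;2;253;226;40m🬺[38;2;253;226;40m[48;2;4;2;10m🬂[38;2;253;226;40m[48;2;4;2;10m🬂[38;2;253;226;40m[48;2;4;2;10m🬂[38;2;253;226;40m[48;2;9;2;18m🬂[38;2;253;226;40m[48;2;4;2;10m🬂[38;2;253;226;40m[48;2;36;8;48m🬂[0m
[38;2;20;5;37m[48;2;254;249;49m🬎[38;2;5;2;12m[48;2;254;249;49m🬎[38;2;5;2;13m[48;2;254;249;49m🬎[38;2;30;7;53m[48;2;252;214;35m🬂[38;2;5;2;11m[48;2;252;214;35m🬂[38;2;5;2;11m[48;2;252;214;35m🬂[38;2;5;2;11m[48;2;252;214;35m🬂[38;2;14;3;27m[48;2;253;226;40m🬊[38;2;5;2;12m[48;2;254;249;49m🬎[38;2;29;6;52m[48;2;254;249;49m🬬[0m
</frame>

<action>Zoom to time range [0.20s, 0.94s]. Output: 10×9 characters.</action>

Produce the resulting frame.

<frame>
[38;2;4;2;10m[48;2;4;2;10m [38;2;4;2;10m[48;2;4;2;10m [38;2;4;2;11m[48;2;5;2;12m▌[38;2;5;2;12m[48;2;13;3;25m▌[38;2;4;2;10m[48;2;4;2;10m [38;2;4;2;10m[48;2;4;2;10m [38;2;4;2;10m[48;2;4;2;10m [38;2;4;2;10m[48;2;4;2;10m [38;2;4;2;10m[48;2;4;2;10m [38;2;4;2;10m[48;2;5;2;12m▌[0m
[38;2;4;2;10m[48;2;4;2;10m [38;2;4;2;10m[48;2;4;2;10m [38;2;4;2;11m[48;2;5;2;12m▌[38;2;5;2;12m[48;2;13;4;26m▌[38;2;4;2;10m[48;2;4;2;10m [38;2;4;2;10m[48;2;4;2;10m [38;2;4;2;10m[48;2;4;2;10m [38;2;4;2;10m[48;2;4;2;10m [38;2;4;2;10m[48;2;4;2;10m [38;2;4;2;10m[48;2;5;2;12m▌[0m
[38;2;4;2;10m[48;2;4;2;10m [38;2;4;2;10m[48;2;4;2;10m [38;2;5;2;11m[48;2;5;2;12m🬄[38;2;6;2;13m[48;2;16;4;30m▌[38;2;4;2;10m[48;2;4;2;10m [38;2;4;2;10m[48;2;4;2;10m [38;2;4;2;10m[48;2;4;2;10m [38;2;4;2;10m[48;2;4;2;10m [38;2;4;2;10m[48;2;4;2;10m [38;2;4;2;10m[48;2;5;2;12m▌[0m
[38;2;4;2;10m[48;2;4;2;10m [38;2;4;2;10m[48;2;4;2;10m [38;2;5;2;12m[48;2;6;2;13m🬕[38;2;6;2;15m[48;2;20;5;38m▌[38;2;4;2;10m[48;2;4;2;10m [38;2;4;2;10m[48;2;4;2;10m [38;2;4;2;10m[48;2;4;2;10m [38;2;4;2;10m[48;2;4;2;10m [38;2;4;2;10m[48;2;4;2;10m [38;2;4;2;10m[48;2;5;2;13m▌[0m
[38;2;4;2;10m[48;2;4;2;10m [38;2;4;2;10m[48;2;4;2;10m [38;2;5;2;12m[48;2;6;2;14m▌[38;2;10;3;21m[48;2;34;8;62m▌[38;2;4;2;10m[48;2;4;2;10m [38;2;4;2;10m[48;2;4;2;10m [38;2;4;2;10m[48;2;4;2;10m [38;2;4;2;10m[48;2;4;2;10m [38;2;4;2;10m[48;2;4;2;10m [38;2;4;2;10m[48;2;6;2;14m▌[0m
[38;2;4;2;10m[48;2;4;2;10m [38;2;4;2;10m[48;2;4;2;10m [38;2;6;2;15m[48;2;8;2;17m🬕[38;2;39;9;52m[48;2;251;196;27m🬕[38;2;4;2;10m[48;2;251;194;27m🬂[38;2;4;2;10m[48;2;251;194;27m🬂[38;2;4;2;10m[48;2;251;194;27m🬂[38;2;4;2;10m[48;2;251;194;27m🬂[38;2;4;2;10m[48;2;251;194;27m🬂[38;2;5;2;13m[48;2;251;194;27m🬂[0m
[38;2;4;2;10m[48;2;4;2;10m [38;2;4;2;10m[48;2;4;2;10m [38;2;9;2;18m[48;2;12;3;24m🬆[38;2;50;12;74m[48;2;13;3;26m▐[38;2;4;2;10m[48;2;4;2;10m [38;2;4;2;10m[48;2;4;2;10m [38;2;4;2;10m[48;2;4;2;10m [38;2;4;2;10m[48;2;4;2;10m [38;2;4;2;10m[48;2;4;2;10m [38;2;4;2;10m[48;2;12;3;23m▌[0m
[38;2;4;2;10m[48;2;4;2;10m [38;2;4;2;10m[48;2;4;2;10m [38;2;21;5;39m[48;2;41;9;72m🬎[38;2;27;6;49m[48;2;8;2;17m▐[38;2;4;2;10m[48;2;7;2;15m🬎[38;2;4;2;10m[48;2;6;2;14m🬎[38;2;4;2;10m[48;2;7;2;15m🬎[38;2;4;2;10m[48;2;7;2;15m🬎[38;2;4;2;10m[48;2;7;2;15m🬎[38;2;8;2;17m[48;2;37;8;65m🬕[0m
[38;2;55;14;49m[48;2;254;249;49m🬎[38;2;55;14;49m[48;2;254;249;49m🬎[38;2;164;41;82m[48;2;252;211;33m🬄[38;2;250;174;18m[48;2;254;249;49m🬎[38;2;250;174;18m[48;2;254;249;49m🬎[38;2;250;174;18m[48;2;254;249;49m🬎[38;2;250;174;18m[48;2;254;249;49m🬎[38;2;250;174;18m[48;2;254;249;49m🬎[38;2;250;174;18m[48;2;254;249;49m🬎[38;2;250;174;18m[48;2;254;249;49m🬎[0m
</frame>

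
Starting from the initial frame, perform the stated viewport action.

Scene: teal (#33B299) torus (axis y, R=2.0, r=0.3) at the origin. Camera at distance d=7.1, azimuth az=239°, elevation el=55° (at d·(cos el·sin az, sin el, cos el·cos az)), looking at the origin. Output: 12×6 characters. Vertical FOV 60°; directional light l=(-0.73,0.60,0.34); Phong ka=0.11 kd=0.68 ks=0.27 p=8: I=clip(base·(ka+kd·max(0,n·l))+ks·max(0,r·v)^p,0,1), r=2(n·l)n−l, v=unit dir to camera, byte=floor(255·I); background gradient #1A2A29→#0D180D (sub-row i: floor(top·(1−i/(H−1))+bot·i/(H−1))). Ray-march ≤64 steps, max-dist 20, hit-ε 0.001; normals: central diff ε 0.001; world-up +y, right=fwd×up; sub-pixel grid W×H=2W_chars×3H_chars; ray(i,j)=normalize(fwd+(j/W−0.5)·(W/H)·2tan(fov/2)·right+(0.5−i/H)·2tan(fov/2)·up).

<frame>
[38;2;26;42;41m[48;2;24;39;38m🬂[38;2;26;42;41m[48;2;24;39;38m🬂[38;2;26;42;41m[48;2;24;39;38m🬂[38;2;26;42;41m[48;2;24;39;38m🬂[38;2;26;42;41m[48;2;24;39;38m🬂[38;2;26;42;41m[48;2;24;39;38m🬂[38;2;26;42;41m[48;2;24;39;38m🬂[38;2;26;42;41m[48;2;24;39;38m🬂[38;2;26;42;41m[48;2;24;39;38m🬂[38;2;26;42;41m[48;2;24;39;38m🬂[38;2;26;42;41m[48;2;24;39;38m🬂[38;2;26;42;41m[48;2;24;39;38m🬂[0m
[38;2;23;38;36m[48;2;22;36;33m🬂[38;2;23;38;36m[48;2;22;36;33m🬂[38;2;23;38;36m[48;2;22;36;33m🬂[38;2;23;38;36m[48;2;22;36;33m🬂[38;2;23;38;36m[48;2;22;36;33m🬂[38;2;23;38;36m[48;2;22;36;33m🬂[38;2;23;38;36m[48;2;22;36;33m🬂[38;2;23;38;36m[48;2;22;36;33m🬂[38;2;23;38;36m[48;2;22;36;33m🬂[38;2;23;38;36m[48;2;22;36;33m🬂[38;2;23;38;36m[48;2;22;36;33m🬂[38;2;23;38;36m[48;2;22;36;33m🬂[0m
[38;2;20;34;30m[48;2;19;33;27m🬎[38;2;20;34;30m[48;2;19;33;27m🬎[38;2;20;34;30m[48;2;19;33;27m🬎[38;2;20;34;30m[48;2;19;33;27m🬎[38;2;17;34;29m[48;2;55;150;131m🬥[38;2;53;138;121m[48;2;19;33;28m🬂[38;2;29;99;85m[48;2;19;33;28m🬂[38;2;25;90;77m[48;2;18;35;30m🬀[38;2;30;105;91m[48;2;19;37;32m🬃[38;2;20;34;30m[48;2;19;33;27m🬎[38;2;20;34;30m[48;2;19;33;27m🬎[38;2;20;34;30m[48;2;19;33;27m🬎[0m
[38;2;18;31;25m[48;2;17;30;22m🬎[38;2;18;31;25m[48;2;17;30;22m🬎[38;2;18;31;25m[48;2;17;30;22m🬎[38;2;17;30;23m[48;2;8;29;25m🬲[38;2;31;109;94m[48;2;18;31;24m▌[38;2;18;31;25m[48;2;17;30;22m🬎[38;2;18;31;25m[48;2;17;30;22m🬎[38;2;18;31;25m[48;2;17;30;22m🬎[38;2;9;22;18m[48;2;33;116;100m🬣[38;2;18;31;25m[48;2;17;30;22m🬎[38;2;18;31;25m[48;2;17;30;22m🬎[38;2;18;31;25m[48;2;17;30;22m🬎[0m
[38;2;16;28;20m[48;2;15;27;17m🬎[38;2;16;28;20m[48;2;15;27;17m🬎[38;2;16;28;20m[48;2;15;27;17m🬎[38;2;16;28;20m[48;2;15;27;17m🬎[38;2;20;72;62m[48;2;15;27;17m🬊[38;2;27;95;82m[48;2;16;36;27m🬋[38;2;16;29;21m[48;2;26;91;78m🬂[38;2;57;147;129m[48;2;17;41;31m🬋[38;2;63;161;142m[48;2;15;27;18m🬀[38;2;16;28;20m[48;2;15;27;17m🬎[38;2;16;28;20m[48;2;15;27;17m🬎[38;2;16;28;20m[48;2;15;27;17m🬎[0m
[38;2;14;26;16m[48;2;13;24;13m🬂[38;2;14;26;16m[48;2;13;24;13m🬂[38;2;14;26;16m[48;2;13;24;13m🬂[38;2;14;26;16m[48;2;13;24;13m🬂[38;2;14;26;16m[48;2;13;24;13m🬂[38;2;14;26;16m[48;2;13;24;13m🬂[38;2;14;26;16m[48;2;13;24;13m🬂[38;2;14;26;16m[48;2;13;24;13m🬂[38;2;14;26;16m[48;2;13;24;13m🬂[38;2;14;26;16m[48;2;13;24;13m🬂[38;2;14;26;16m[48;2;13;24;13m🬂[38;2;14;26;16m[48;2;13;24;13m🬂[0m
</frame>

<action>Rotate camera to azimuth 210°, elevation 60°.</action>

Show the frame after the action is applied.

<frame>
[38;2;26;42;41m[48;2;24;39;38m🬂[38;2;26;42;41m[48;2;24;39;38m🬂[38;2;26;42;41m[48;2;24;39;38m🬂[38;2;26;42;41m[48;2;24;39;38m🬂[38;2;26;42;41m[48;2;24;39;38m🬂[38;2;26;42;41m[48;2;24;39;38m🬂[38;2;26;42;41m[48;2;24;39;38m🬂[38;2;26;42;41m[48;2;24;39;38m🬂[38;2;26;42;41m[48;2;24;39;38m🬂[38;2;26;42;41m[48;2;24;39;38m🬂[38;2;26;42;41m[48;2;24;39;38m🬂[38;2;26;42;41m[48;2;24;39;38m🬂[0m
[38;2;23;38;36m[48;2;22;36;33m🬂[38;2;23;38;36m[48;2;22;36;33m🬂[38;2;23;38;36m[48;2;22;36;33m🬂[38;2;23;38;36m[48;2;22;36;33m🬂[38;2;23;38;36m[48;2;22;36;33m🬂[38;2;23;38;36m[48;2;22;36;33m🬂[38;2;23;38;36m[48;2;22;36;33m🬂[38;2;23;38;36m[48;2;22;36;33m🬂[38;2;23;38;36m[48;2;22;36;33m🬂[38;2;23;38;36m[48;2;22;36;33m🬂[38;2;23;38;36m[48;2;22;36;33m🬂[38;2;23;38;36m[48;2;22;36;33m🬂[0m
[38;2;20;34;30m[48;2;19;33;27m🬎[38;2;20;34;30m[48;2;19;33;27m🬎[38;2;20;34;30m[48;2;19;33;27m🬎[38;2;20;34;30m[48;2;19;33;27m🬎[38;2;64;157;139m[48;2;18;45;39m🬖[38;2;57;137;122m[48;2;20;43;36m🬀[38;2;13;46;39m[48;2;17;33;28m🬀[38;2;31;111;95m[48;2;15;35;29m🬁[38;2;33;114;99m[48;2;18;34;29m🬃[38;2;20;34;30m[48;2;19;33;27m🬎[38;2;20;34;30m[48;2;19;33;27m🬎[38;2;20;34;30m[48;2;19;33;27m🬎[0m
[38;2;18;31;25m[48;2;17;30;22m🬎[38;2;18;31;25m[48;2;17;30;22m🬎[38;2;18;31;25m[48;2;17;30;22m🬎[38;2;17;30;23m[48;2;5;19;16m🬲[38;2;36;125;108m[48;2;18;31;24m▌[38;2;18;31;25m[48;2;17;30;22m🬎[38;2;18;31;25m[48;2;17;30;22m🬎[38;2;18;31;25m[48;2;17;30;22m🬎[38;2;12;36;30m[48;2;41;140;120m🬲[38;2;18;31;25m[48;2;17;30;22m🬎[38;2;18;31;25m[48;2;17;30;22m🬎[38;2;18;31;25m[48;2;17;30;22m🬎[0m
[38;2;16;28;20m[48;2;15;27;17m🬎[38;2;16;28;20m[48;2;15;27;17m🬎[38;2;16;28;20m[48;2;15;27;17m🬎[38;2;16;28;20m[48;2;15;27;17m🬎[38;2;29;103;89m[48;2;13;32;24m🬁[38;2;25;89;76m[48;2;14;31;23m🬋[38;2;16;29;21m[48;2;21;77;66m🬂[38;2;31;99;85m[48;2;15;27;18m🬍[38;2;74;161;144m[48;2;15;27;18m🬀[38;2;16;28;20m[48;2;15;27;17m🬎[38;2;16;28;20m[48;2;15;27;17m🬎[38;2;16;28;20m[48;2;15;27;17m🬎[0m
[38;2;14;26;16m[48;2;13;24;13m🬂[38;2;14;26;16m[48;2;13;24;13m🬂[38;2;14;26;16m[48;2;13;24;13m🬂[38;2;14;26;16m[48;2;13;24;13m🬂[38;2;14;26;16m[48;2;13;24;13m🬂[38;2;14;26;16m[48;2;13;24;13m🬂[38;2;14;26;16m[48;2;13;24;13m🬂[38;2;14;26;16m[48;2;13;24;13m🬂[38;2;14;26;16m[48;2;13;24;13m🬂[38;2;14;26;16m[48;2;13;24;13m🬂[38;2;14;26;16m[48;2;13;24;13m🬂[38;2;14;26;16m[48;2;13;24;13m🬂[0m
</frame>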